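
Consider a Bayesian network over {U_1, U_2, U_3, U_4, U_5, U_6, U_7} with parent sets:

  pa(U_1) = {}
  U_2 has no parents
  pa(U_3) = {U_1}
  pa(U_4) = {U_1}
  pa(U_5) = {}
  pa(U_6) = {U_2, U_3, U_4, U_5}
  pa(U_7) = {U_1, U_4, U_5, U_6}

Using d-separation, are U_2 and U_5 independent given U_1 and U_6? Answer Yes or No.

No — U_2 and U_5 are not d-separated given {U_1, U_6}.

Enumerating the 6 paths from U_2 to U_5 and testing each for blocking by {U_1, U_6}:
  1. U_2 → U_6 ← U_4 → U_7 ← U_5 — U_6:collider[open]; U_4:fork[open]; U_7:collider[blocks] ⇒ blocked
  2. U_2 → U_6 ← U_4 ← U_1 → U_7 ← U_5 — U_6:collider[open]; U_4:chain[open]; U_1:fork[blocks]; U_7:collider[blocks] ⇒ blocked
  3. U_2 → U_6 → U_7 ← U_5 — U_6:chain[blocks]; U_7:collider[blocks] ⇒ blocked
  4. U_2 → U_6 ← U_5 — U_6:collider[open] ⇒ active
  5. U_2 → U_6 ← U_3 ← U_1 → U_4 → U_7 ← U_5 — U_6:collider[open]; U_3:chain[open]; U_1:fork[blocks]; U_4:chain[open]; U_7:collider[blocks] ⇒ blocked
  6. U_2 → U_6 ← U_3 ← U_1 → U_7 ← U_5 — U_6:collider[open]; U_3:chain[open]; U_1:fork[blocks]; U_7:collider[blocks] ⇒ blocked
Because an active path exists, U_2 and U_5 are not d-separated.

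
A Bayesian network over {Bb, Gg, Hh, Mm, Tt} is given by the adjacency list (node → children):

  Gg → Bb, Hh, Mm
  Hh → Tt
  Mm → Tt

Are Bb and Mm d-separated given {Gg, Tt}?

Yes — Bb and Mm are d-separated given {Gg, Tt}.

There are 2 undirected paths between Bb and Mm; checking each against the conditioning set {Gg, Tt}:
  1. Bb ← Gg → Hh → Tt ← Mm — Gg:fork[blocks]; Hh:chain[open]; Tt:collider[open] ⇒ blocked
  2. Bb ← Gg → Mm — Gg:fork[blocks] ⇒ blocked
Every path is blocked, so Bb and Mm are d-separated given {Gg, Tt}.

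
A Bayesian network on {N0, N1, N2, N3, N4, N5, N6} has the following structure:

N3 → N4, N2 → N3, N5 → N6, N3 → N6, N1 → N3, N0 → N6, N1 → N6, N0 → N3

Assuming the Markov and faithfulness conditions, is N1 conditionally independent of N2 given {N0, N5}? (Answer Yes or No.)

Yes — N1 and N2 are d-separated given {N0, N5}.

We examine all 3 paths between N1 and N2:
Path 1: N1 → N3 ← N2
  N3 is a collider here and neither N3 nor any of its descendants is conditioned on, so the collider stays closed — the path is blocked at N3.
Path 2: N1 → N6 ← N0 → N3 ← N2
  N6 is a collider here and neither N6 nor any of its descendants is conditioned on, so the collider stays closed — the path is blocked at N6.
Path 3: N1 → N6 ← N3 ← N2
  N6 is a collider here and neither N6 nor any of its descendants is conditioned on, so the collider stays closed — the path is blocked at N6.
Every path is blocked, so N1 and N2 are d-separated given {N0, N5}.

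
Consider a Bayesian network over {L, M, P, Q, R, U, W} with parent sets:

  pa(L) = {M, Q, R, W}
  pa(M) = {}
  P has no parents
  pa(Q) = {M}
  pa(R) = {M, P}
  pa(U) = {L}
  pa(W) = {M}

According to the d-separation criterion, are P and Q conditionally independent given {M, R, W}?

Yes

There are 6 undirected paths between P and Q; checking each against the conditioning set {M, R, W}:
Path 1: P → R → L ← Q
  R is a chain here and R is conditioned on, so the path is blocked at R.
Path 2: P → R → L ← W ← M → Q
  R is a chain here and R is conditioned on, so the path is blocked at R.
Path 3: P → R → L ← M → Q
  R is a chain here and R is conditioned on, so the path is blocked at R.
Path 4: P → R ← M → Q
  M is a fork here and M is conditioned on, so the path is blocked at M.
Path 5: P → R ← M → L ← Q
  M is a fork here and M is conditioned on, so the path is blocked at M.
Path 6: P → R ← M → W → L ← Q
  M is a fork here and M is conditioned on, so the path is blocked at M.
All paths are blocked; P ⊥ Q | {M, R, W} holds.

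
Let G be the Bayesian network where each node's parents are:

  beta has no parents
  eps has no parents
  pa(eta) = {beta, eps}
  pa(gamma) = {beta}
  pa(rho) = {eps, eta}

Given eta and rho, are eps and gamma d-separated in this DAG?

We examine all 2 paths between eps and gamma:
Path 1: eps → rho ← eta ← beta → gamma
  eta is a chain here and eta is conditioned on, so the path is blocked at eta.
Path 2: eps → eta ← beta → gamma
  eta is a collider and eta is conditioned on, which opens it; beta is a fork and beta is not conditioned on — no node blocks this path, so it is active.
Since the path eps → eta ← beta → gamma is active, eps and gamma are not d-separated given {eta, rho}.

No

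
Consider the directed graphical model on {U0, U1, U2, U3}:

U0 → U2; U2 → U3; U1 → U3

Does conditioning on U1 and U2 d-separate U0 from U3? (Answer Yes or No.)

There is one path between U0 and U3:
Path 1: U0 → U2 → U3
  U2 is a chain here and U2 is conditioned on, so the path is blocked at U2.
Every path is blocked, so U0 and U3 are d-separated given {U1, U2}.

Yes — U0 and U3 are d-separated given {U1, U2}.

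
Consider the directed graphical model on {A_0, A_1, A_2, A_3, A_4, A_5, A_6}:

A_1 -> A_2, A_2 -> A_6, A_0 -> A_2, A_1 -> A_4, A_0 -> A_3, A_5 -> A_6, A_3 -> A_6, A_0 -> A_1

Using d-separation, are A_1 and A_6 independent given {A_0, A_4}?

No — A_1 and A_6 are not d-separated given {A_0, A_4}.

Enumerating the 4 paths from A_1 to A_6 and testing each for blocking by {A_0, A_4}:
Path 1: A_1 ← A_0 → A_3 → A_6
  A_0 is a fork here and A_0 is conditioned on, so the path is blocked at A_0.
Path 2: A_1 ← A_0 → A_2 → A_6
  A_0 is a fork here and A_0 is conditioned on, so the path is blocked at A_0.
Path 3: A_1 → A_2 → A_6
  A_2 is a chain and A_2 is not conditioned on — no node blocks this path, so it is active.
Path 4: A_1 → A_2 ← A_0 → A_3 → A_6
  A_2 is a collider here and neither A_2 nor any of its descendants is conditioned on, so the collider stays closed — the path is blocked at A_2.
Since the path A_1 → A_2 → A_6 is active, A_1 and A_6 are not d-separated given {A_0, A_4}.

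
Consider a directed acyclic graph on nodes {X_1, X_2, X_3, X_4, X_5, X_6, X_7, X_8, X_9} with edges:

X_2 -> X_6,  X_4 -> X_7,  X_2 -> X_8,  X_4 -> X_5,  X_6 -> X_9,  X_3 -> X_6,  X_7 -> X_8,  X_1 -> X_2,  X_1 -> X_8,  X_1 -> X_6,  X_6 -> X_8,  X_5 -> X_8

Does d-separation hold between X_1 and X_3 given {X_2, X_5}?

5 paths connect X_1 and X_3; each must be blocked for d-separation to hold:
Path 1: X_1 → X_2 → X_8 ← X_6 ← X_3
  X_2 is a chain here and X_2 is conditioned on, so the path is blocked at X_2.
Path 2: X_1 → X_2 → X_6 ← X_3
  X_2 is a chain here and X_2 is conditioned on, so the path is blocked at X_2.
Path 3: X_1 → X_8 ← X_2 → X_6 ← X_3
  X_8 is a collider here and neither X_8 nor any of its descendants is conditioned on, so the collider stays closed — the path is blocked at X_8.
Path 4: X_1 → X_8 ← X_6 ← X_3
  X_8 is a collider here and neither X_8 nor any of its descendants is conditioned on, so the collider stays closed — the path is blocked at X_8.
Path 5: X_1 → X_6 ← X_3
  X_6 is a collider here and neither X_6 nor any of its descendants is conditioned on, so the collider stays closed — the path is blocked at X_6.
Since every path is blocked, d-separation holds.

Yes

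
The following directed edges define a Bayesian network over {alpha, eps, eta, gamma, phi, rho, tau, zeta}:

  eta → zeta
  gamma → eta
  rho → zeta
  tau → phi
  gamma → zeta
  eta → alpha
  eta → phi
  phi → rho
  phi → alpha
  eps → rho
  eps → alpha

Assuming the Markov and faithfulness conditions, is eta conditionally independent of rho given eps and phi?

Yes

There are 6 undirected paths between eta and rho; checking each against the conditioning set {eps, phi}:
Path 1: eta → alpha ← eps → rho
  alpha is a collider here and neither alpha nor any of its descendants is conditioned on, so the collider stays closed — the path is blocked at alpha.
Path 2: eta → alpha ← phi → rho
  alpha is a collider here and neither alpha nor any of its descendants is conditioned on, so the collider stays closed — the path is blocked at alpha.
Path 3: eta ← gamma → zeta ← rho
  zeta is a collider here and neither zeta nor any of its descendants is conditioned on, so the collider stays closed — the path is blocked at zeta.
Path 4: eta → zeta ← rho
  zeta is a collider here and neither zeta nor any of its descendants is conditioned on, so the collider stays closed — the path is blocked at zeta.
Path 5: eta → phi → alpha ← eps → rho
  phi is a chain here and phi is conditioned on, so the path is blocked at phi.
Path 6: eta → phi → rho
  phi is a chain here and phi is conditioned on, so the path is blocked at phi.
All paths are blocked; eta ⊥ rho | {eps, phi} holds.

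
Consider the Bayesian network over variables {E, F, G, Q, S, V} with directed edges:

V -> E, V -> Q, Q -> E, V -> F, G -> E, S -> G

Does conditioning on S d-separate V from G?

There are 2 undirected paths between V and G; checking each against the conditioning set {S}:
  1. V → E ← G — E:collider[blocks] ⇒ blocked
  2. V → Q → E ← G — Q:chain[open]; E:collider[blocks] ⇒ blocked
Since every path is blocked, d-separation holds.

Yes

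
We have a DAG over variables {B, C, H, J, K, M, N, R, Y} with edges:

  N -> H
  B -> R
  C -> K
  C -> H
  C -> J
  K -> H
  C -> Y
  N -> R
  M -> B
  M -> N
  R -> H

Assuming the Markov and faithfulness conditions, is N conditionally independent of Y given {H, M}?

No

There are 6 undirected paths between N and Y; checking each against the conditioning set {H, M}:
Path 1: N → H ← K ← C → Y
  H is a collider and H is conditioned on, which opens it; K is a chain and K is not conditioned on; C is a fork and C is not conditioned on — no node blocks this path, so it is active.
Path 2: N → H ← C → Y
  H is a collider and H is conditioned on, which opens it; C is a fork and C is not conditioned on — no node blocks this path, so it is active.
Path 3: N ← M → B → R → H ← K ← C → Y
  M is a fork here and M is conditioned on, so the path is blocked at M.
Path 4: N ← M → B → R → H ← C → Y
  M is a fork here and M is conditioned on, so the path is blocked at M.
Path 5: N → R → H ← K ← C → Y
  R is a chain and R is not conditioned on; H is a collider and H is conditioned on, which opens it; K is a chain and K is not conditioned on; C is a fork and C is not conditioned on — no node blocks this path, so it is active.
Path 6: N → R → H ← C → Y
  R is a chain and R is not conditioned on; H is a collider and H is conditioned on, which opens it; C is a fork and C is not conditioned on — no node blocks this path, so it is active.
Since the path N → H ← K ← C → Y is active, N and Y are not d-separated given {H, M}.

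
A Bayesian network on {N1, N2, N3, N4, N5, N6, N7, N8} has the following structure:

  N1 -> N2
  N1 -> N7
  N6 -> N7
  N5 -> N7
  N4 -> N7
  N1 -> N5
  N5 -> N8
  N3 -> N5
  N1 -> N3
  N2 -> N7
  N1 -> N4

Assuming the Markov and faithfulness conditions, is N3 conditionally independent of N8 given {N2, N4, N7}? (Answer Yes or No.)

No — N3 and N8 are not d-separated given {N2, N4, N7}.

We examine all 5 paths between N3 and N8:
Path 1: N3 ← N1 → N4 → N7 ← N5 → N8
  N4 is a chain here and N4 is conditioned on, so the path is blocked at N4.
Path 2: N3 ← N1 → N7 ← N5 → N8
  N1 is a fork and N1 is not conditioned on; N7 is a collider and N7 is conditioned on, which opens it; N5 is a fork and N5 is not conditioned on — no node blocks this path, so it is active.
Path 3: N3 ← N1 → N5 → N8
  N1 is a fork and N1 is not conditioned on; N5 is a chain and N5 is not conditioned on — no node blocks this path, so it is active.
Path 4: N3 ← N1 → N2 → N7 ← N5 → N8
  N2 is a chain here and N2 is conditioned on, so the path is blocked at N2.
Path 5: N3 → N5 → N8
  N5 is a chain and N5 is not conditioned on — no node blocks this path, so it is active.
At least one path is unblocked, so d-separation fails.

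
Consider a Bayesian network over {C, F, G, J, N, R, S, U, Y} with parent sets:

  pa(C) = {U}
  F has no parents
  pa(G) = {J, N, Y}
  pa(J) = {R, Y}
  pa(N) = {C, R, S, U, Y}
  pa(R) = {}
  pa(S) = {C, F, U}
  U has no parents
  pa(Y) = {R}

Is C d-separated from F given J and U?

There are 5 undirected paths between C and F; checking each against the conditioning set {J, U}:
  1. C → S ← F — S:collider[blocks] ⇒ blocked
  2. C ← U → S ← F — U:fork[blocks]; S:collider[blocks] ⇒ blocked
  3. C ← U → N ← S ← F — U:fork[blocks]; N:collider[blocks]; S:chain[open] ⇒ blocked
  4. C → N ← S ← F — N:collider[blocks]; S:chain[open] ⇒ blocked
  5. C → N ← U → S ← F — N:collider[blocks]; U:fork[blocks]; S:collider[blocks] ⇒ blocked
All paths are blocked; C ⊥ F | {J, U} holds.

Yes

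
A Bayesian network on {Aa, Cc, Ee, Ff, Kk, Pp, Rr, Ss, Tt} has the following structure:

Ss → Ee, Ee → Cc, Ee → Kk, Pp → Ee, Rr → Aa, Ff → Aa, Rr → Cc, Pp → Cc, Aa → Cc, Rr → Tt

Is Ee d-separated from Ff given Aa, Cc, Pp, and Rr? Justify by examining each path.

Yes — Ee and Ff are d-separated given {Aa, Cc, Pp, Rr}.

Enumerating the 4 paths from Ee to Ff and testing each for blocking by {Aa, Cc, Pp, Rr}:
Path 1: Ee → Cc ← Aa ← Ff
  Aa is a chain here and Aa is conditioned on, so the path is blocked at Aa.
Path 2: Ee → Cc ← Rr → Aa ← Ff
  Rr is a fork here and Rr is conditioned on, so the path is blocked at Rr.
Path 3: Ee ← Pp → Cc ← Aa ← Ff
  Pp is a fork here and Pp is conditioned on, so the path is blocked at Pp.
Path 4: Ee ← Pp → Cc ← Rr → Aa ← Ff
  Pp is a fork here and Pp is conditioned on, so the path is blocked at Pp.
Since every path is blocked, d-separation holds.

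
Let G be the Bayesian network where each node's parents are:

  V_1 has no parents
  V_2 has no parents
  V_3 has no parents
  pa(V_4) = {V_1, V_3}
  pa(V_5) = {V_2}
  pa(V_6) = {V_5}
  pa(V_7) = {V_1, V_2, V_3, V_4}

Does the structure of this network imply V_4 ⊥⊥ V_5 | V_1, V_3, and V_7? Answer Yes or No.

3 paths connect V_4 and V_5; each must be blocked for d-separation to hold:
Path 1: V_4 ← V_1 → V_7 ← V_2 → V_5
  V_1 is a fork here and V_1 is conditioned on, so the path is blocked at V_1.
Path 2: V_4 → V_7 ← V_2 → V_5
  V_7 is a collider and V_7 is conditioned on, which opens it; V_2 is a fork and V_2 is not conditioned on — no node blocks this path, so it is active.
Path 3: V_4 ← V_3 → V_7 ← V_2 → V_5
  V_3 is a fork here and V_3 is conditioned on, so the path is blocked at V_3.
Because an active path exists, V_4 and V_5 are not d-separated.

No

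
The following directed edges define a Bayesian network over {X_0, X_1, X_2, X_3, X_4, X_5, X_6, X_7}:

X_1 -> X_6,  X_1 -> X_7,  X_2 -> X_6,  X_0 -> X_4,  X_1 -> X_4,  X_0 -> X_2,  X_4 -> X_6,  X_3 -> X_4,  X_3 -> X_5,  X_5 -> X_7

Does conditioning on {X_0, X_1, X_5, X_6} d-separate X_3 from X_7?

We examine all 4 paths between X_3 and X_7:
  1. X_3 → X_5 → X_7 — X_5:chain[blocks] ⇒ blocked
  2. X_3 → X_4 → X_6 ← X_1 → X_7 — X_4:chain[open]; X_6:collider[open]; X_1:fork[blocks] ⇒ blocked
  3. X_3 → X_4 ← X_1 → X_7 — X_4:collider[open]; X_1:fork[blocks] ⇒ blocked
  4. X_3 → X_4 ← X_0 → X_2 → X_6 ← X_1 → X_7 — X_4:collider[open]; X_0:fork[blocks]; X_2:chain[open]; X_6:collider[open]; X_1:fork[blocks] ⇒ blocked
All paths are blocked; X_3 ⊥ X_7 | {X_0, X_1, X_5, X_6} holds.

Yes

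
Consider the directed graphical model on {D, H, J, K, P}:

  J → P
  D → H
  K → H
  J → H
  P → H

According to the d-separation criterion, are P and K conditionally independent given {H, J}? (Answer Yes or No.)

No — P and K are not d-separated given {H, J}.

There are 2 undirected paths between P and K; checking each against the conditioning set {H, J}:
  1. P ← J → H ← K — J:fork[blocks]; H:collider[open] ⇒ blocked
  2. P → H ← K — H:collider[open] ⇒ active
At least one path is unblocked, so d-separation fails.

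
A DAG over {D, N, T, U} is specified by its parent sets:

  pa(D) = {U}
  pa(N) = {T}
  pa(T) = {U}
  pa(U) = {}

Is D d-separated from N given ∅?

No

There is one path between D and N:
Path 1: D ← U → T → N
  U is a fork and U is not conditioned on; T is a chain and T is not conditioned on — no node blocks this path, so it is active.
Because an active path exists, D and N are not d-separated.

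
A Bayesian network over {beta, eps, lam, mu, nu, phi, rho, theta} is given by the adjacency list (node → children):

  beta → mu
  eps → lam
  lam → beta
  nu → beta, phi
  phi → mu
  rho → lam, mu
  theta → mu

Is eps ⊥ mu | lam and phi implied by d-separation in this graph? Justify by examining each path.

No — eps and mu are not d-separated given {lam, phi}.

There are 3 undirected paths between eps and mu; checking each against the conditioning set {lam, phi}:
Path 1: eps → lam → beta ← nu → phi → mu
  lam is a chain here and lam is conditioned on, so the path is blocked at lam.
Path 2: eps → lam → beta → mu
  lam is a chain here and lam is conditioned on, so the path is blocked at lam.
Path 3: eps → lam ← rho → mu
  lam is a collider and lam is conditioned on, which opens it; rho is a fork and rho is not conditioned on — no node blocks this path, so it is active.
At least one path is unblocked, so d-separation fails.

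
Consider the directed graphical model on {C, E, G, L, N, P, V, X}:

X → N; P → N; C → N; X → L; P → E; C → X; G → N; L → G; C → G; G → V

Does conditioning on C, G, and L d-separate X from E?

Yes

There are 5 undirected paths between X and E; checking each against the conditioning set {C, G, L}:
  1. X ← C → G → N ← P → E — C:fork[blocks]; G:chain[blocks]; N:collider[blocks]; P:fork[open] ⇒ blocked
  2. X ← C → N ← P → E — C:fork[blocks]; N:collider[blocks]; P:fork[open] ⇒ blocked
  3. X → N ← P → E — N:collider[blocks]; P:fork[open] ⇒ blocked
  4. X → L → G ← C → N ← P → E — L:chain[blocks]; G:collider[open]; C:fork[blocks]; N:collider[blocks]; P:fork[open] ⇒ blocked
  5. X → L → G → N ← P → E — L:chain[blocks]; G:chain[blocks]; N:collider[blocks]; P:fork[open] ⇒ blocked
Every path is blocked, so X and E are d-separated given {C, G, L}.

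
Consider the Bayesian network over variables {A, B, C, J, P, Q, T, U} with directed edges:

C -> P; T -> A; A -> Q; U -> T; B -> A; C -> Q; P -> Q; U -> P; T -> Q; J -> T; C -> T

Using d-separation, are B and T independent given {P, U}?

Yes

Enumerating the 6 paths from B to T and testing each for blocking by {P, U}:
  1. B → A ← T — A:collider[blocks] ⇒ blocked
  2. B → A → Q ← P ← U → T — A:chain[open]; Q:collider[blocks]; P:chain[blocks]; U:fork[blocks] ⇒ blocked
  3. B → A → Q ← P ← C → T — A:chain[open]; Q:collider[blocks]; P:chain[blocks]; C:fork[open] ⇒ blocked
  4. B → A → Q ← T — A:chain[open]; Q:collider[blocks] ⇒ blocked
  5. B → A → Q ← C → P ← U → T — A:chain[open]; Q:collider[blocks]; C:fork[open]; P:collider[open]; U:fork[blocks] ⇒ blocked
  6. B → A → Q ← C → T — A:chain[open]; Q:collider[blocks]; C:fork[open] ⇒ blocked
Since every path is blocked, d-separation holds.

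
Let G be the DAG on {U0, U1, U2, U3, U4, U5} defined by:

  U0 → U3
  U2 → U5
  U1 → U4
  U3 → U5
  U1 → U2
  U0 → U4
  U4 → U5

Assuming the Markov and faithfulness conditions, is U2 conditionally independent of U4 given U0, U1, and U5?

3 paths connect U2 and U4; each must be blocked for d-separation to hold:
Path 1: U2 ← U1 → U4
  U1 is a fork here and U1 is conditioned on, so the path is blocked at U1.
Path 2: U2 → U5 ← U4
  U5 is a collider and U5 is conditioned on, which opens it — no node blocks this path, so it is active.
Path 3: U2 → U5 ← U3 ← U0 → U4
  U0 is a fork here and U0 is conditioned on, so the path is blocked at U0.
Because an active path exists, U2 and U4 are not d-separated.

No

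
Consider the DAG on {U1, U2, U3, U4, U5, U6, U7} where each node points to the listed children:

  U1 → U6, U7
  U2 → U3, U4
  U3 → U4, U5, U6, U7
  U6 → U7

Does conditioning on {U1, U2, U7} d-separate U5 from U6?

No

We examine all 3 paths between U5 and U6:
Path 1: U5 ← U3 → U6
  U3 is a fork and U3 is not conditioned on — no node blocks this path, so it is active.
Path 2: U5 ← U3 → U7 ← U6
  U3 is a fork and U3 is not conditioned on; U7 is a collider and U7 is conditioned on, which opens it — no node blocks this path, so it is active.
Path 3: U5 ← U3 → U7 ← U1 → U6
  U1 is a fork here and U1 is conditioned on, so the path is blocked at U1.
At least one path is unblocked, so d-separation fails.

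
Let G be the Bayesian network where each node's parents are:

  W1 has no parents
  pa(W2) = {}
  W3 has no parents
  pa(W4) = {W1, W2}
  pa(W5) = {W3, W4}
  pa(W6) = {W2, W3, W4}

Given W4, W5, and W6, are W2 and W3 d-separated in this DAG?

There are 4 undirected paths between W2 and W3; checking each against the conditioning set {W4, W5, W6}:
  1. W2 → W6 ← W4 → W5 ← W3 — W6:collider[open]; W4:fork[blocks]; W5:collider[open] ⇒ blocked
  2. W2 → W6 ← W3 — W6:collider[open] ⇒ active
  3. W2 → W4 → W6 ← W3 — W4:chain[blocks]; W6:collider[open] ⇒ blocked
  4. W2 → W4 → W5 ← W3 — W4:chain[blocks]; W5:collider[open] ⇒ blocked
Because an active path exists, W2 and W3 are not d-separated.

No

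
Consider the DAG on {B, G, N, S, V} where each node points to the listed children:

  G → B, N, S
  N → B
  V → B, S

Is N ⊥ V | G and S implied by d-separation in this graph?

Yes

4 paths connect N and V; each must be blocked for d-separation to hold:
Path 1: N ← G → S ← V
  G is a fork here and G is conditioned on, so the path is blocked at G.
Path 2: N ← G → B ← V
  G is a fork here and G is conditioned on, so the path is blocked at G.
Path 3: N → B ← G → S ← V
  B is a collider here and neither B nor any of its descendants is conditioned on, so the collider stays closed — the path is blocked at B.
Path 4: N → B ← V
  B is a collider here and neither B nor any of its descendants is conditioned on, so the collider stays closed — the path is blocked at B.
Every path is blocked, so N and V are d-separated given {G, S}.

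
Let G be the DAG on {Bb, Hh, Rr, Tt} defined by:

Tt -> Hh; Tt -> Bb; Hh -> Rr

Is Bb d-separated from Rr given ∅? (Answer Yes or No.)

Only one path connects Bb and Rr:
  1. Bb ← Tt → Hh → Rr — Tt:fork[open]; Hh:chain[open] ⇒ active
At least one path is unblocked, so d-separation fails.

No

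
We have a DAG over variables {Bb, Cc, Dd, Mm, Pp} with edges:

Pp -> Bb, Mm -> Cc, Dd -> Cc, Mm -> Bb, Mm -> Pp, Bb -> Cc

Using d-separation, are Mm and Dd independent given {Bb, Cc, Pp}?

We examine all 3 paths between Mm and Dd:
Path 1: Mm → Bb → Cc ← Dd
  Bb is a chain here and Bb is conditioned on, so the path is blocked at Bb.
Path 2: Mm → Pp → Bb → Cc ← Dd
  Pp is a chain here and Pp is conditioned on, so the path is blocked at Pp.
Path 3: Mm → Cc ← Dd
  Cc is a collider and Cc is conditioned on, which opens it — no node blocks this path, so it is active.
At least one path is unblocked, so d-separation fails.

No — Mm and Dd are not d-separated given {Bb, Cc, Pp}.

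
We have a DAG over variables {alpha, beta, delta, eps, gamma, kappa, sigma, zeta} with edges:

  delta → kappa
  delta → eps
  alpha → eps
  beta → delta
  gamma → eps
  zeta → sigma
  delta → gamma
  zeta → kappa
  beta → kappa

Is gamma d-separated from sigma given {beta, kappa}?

No

There are 4 undirected paths between gamma and sigma; checking each against the conditioning set {beta, kappa}:
  1. gamma ← delta ← beta → kappa ← zeta → sigma — delta:chain[open]; beta:fork[blocks]; kappa:collider[open]; zeta:fork[open] ⇒ blocked
  2. gamma ← delta → kappa ← zeta → sigma — delta:fork[open]; kappa:collider[open]; zeta:fork[open] ⇒ active
  3. gamma → eps ← delta ← beta → kappa ← zeta → sigma — eps:collider[blocks]; delta:chain[open]; beta:fork[blocks]; kappa:collider[open]; zeta:fork[open] ⇒ blocked
  4. gamma → eps ← delta → kappa ← zeta → sigma — eps:collider[blocks]; delta:fork[open]; kappa:collider[open]; zeta:fork[open] ⇒ blocked
Since the path gamma ← delta → kappa ← zeta → sigma is active, gamma and sigma are not d-separated given {beta, kappa}.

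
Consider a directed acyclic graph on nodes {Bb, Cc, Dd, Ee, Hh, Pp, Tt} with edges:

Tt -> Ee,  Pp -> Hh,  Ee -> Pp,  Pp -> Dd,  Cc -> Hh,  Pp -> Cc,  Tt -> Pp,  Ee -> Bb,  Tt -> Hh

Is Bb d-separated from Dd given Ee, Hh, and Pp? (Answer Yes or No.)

Yes — Bb and Dd are d-separated given {Ee, Hh, Pp}.

There are 4 undirected paths between Bb and Dd; checking each against the conditioning set {Ee, Hh, Pp}:
Path 1: Bb ← Ee → Pp → Dd
  Ee is a fork here and Ee is conditioned on, so the path is blocked at Ee.
Path 2: Bb ← Ee ← Tt → Pp → Dd
  Ee is a chain here and Ee is conditioned on, so the path is blocked at Ee.
Path 3: Bb ← Ee ← Tt → Hh ← Pp → Dd
  Ee is a chain here and Ee is conditioned on, so the path is blocked at Ee.
Path 4: Bb ← Ee ← Tt → Hh ← Cc ← Pp → Dd
  Ee is a chain here and Ee is conditioned on, so the path is blocked at Ee.
Every path is blocked, so Bb and Dd are d-separated given {Ee, Hh, Pp}.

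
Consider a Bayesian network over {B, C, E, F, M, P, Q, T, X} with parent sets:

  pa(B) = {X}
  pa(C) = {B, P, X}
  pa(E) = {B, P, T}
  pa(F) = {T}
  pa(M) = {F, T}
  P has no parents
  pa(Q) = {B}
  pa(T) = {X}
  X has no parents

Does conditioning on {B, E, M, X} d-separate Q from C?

There are 5 undirected paths between Q and C; checking each against the conditioning set {B, E, M, X}:
Path 1: Q ← B → C
  B is a fork here and B is conditioned on, so the path is blocked at B.
Path 2: Q ← B → E ← T ← X → C
  B is a fork here and B is conditioned on, so the path is blocked at B.
Path 3: Q ← B → E ← P → C
  B is a fork here and B is conditioned on, so the path is blocked at B.
Path 4: Q ← B ← X → C
  B is a chain here and B is conditioned on, so the path is blocked at B.
Path 5: Q ← B ← X → T → E ← P → C
  B is a chain here and B is conditioned on, so the path is blocked at B.
All paths are blocked; Q ⊥ C | {B, E, M, X} holds.

Yes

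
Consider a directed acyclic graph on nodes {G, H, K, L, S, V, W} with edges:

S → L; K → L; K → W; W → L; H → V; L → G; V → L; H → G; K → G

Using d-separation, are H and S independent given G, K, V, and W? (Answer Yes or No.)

No

There are 4 undirected paths between H and S; checking each against the conditioning set {G, K, V, W}:
Path 1: H → G ← L ← S
  G is a collider and G is conditioned on, which opens it; L is a chain and L is not conditioned on — no node blocks this path, so it is active.
Path 2: H → G ← K → L ← S
  K is a fork here and K is conditioned on, so the path is blocked at K.
Path 3: H → G ← K → W → L ← S
  K is a fork here and K is conditioned on, so the path is blocked at K.
Path 4: H → V → L ← S
  V is a chain here and V is conditioned on, so the path is blocked at V.
Because an active path exists, H and S are not d-separated.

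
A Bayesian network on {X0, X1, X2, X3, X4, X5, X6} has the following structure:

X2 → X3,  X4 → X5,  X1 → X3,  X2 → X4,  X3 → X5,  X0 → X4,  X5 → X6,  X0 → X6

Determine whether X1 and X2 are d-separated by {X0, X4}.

Yes

There are 3 undirected paths between X1 and X2; checking each against the conditioning set {X0, X4}:
  1. X1 → X3 → X5 → X6 ← X0 → X4 ← X2 — X3:chain[open]; X5:chain[open]; X6:collider[blocks]; X0:fork[blocks]; X4:collider[open] ⇒ blocked
  2. X1 → X3 → X5 ← X4 ← X2 — X3:chain[open]; X5:collider[blocks]; X4:chain[blocks] ⇒ blocked
  3. X1 → X3 ← X2 — X3:collider[blocks] ⇒ blocked
All paths are blocked; X1 ⊥ X2 | {X0, X4} holds.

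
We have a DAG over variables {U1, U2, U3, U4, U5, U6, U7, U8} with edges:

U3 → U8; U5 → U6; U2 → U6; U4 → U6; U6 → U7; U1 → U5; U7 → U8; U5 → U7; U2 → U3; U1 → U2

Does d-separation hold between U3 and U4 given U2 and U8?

No — U3 and U4 are not d-separated given {U2, U8}.

We examine all 6 paths between U3 and U4:
Path 1: U3 ← U2 ← U1 → U5 → U6 ← U4
  U2 is a chain here and U2 is conditioned on, so the path is blocked at U2.
Path 2: U3 ← U2 ← U1 → U5 → U7 ← U6 ← U4
  U2 is a chain here and U2 is conditioned on, so the path is blocked at U2.
Path 3: U3 ← U2 → U6 ← U4
  U2 is a fork here and U2 is conditioned on, so the path is blocked at U2.
Path 4: U3 → U8 ← U7 ← U6 ← U4
  U8 is a collider and U8 is conditioned on, which opens it; U7 is a chain and U7 is not conditioned on; U6 is a chain and U6 is not conditioned on — no node blocks this path, so it is active.
Path 5: U3 → U8 ← U7 ← U5 ← U1 → U2 → U6 ← U4
  U2 is a chain here and U2 is conditioned on, so the path is blocked at U2.
Path 6: U3 → U8 ← U7 ← U5 → U6 ← U4
  U8 is a collider and U8 is conditioned on, which opens it; U7 is a chain and U7 is not conditioned on; U5 is a fork and U5 is not conditioned on; U6 is a collider and its descendant U8 is conditioned on, which opens it — no node blocks this path, so it is active.
Because an active path exists, U3 and U4 are not d-separated.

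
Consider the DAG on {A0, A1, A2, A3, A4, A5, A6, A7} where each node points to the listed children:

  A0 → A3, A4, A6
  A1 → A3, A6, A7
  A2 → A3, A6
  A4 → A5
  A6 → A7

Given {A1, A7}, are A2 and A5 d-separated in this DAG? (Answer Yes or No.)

No

There are 6 undirected paths between A2 and A5; checking each against the conditioning set {A1, A7}:
Path 1: A2 → A3 ← A0 → A4 → A5
  A3 is a collider here and neither A3 nor any of its descendants is conditioned on, so the collider stays closed — the path is blocked at A3.
Path 2: A2 → A3 ← A1 → A7 ← A6 ← A0 → A4 → A5
  A3 is a collider here and neither A3 nor any of its descendants is conditioned on, so the collider stays closed — the path is blocked at A3.
Path 3: A2 → A3 ← A1 → A6 ← A0 → A4 → A5
  A3 is a collider here and neither A3 nor any of its descendants is conditioned on, so the collider stays closed — the path is blocked at A3.
Path 4: A2 → A6 → A7 ← A1 → A3 ← A0 → A4 → A5
  A1 is a fork here and A1 is conditioned on, so the path is blocked at A1.
Path 5: A2 → A6 ← A0 → A4 → A5
  A6 is a collider and its descendant A7 is conditioned on, which opens it; A0 is a fork and A0 is not conditioned on; A4 is a chain and A4 is not conditioned on — no node blocks this path, so it is active.
Path 6: A2 → A6 ← A1 → A3 ← A0 → A4 → A5
  A1 is a fork here and A1 is conditioned on, so the path is blocked at A1.
Because an active path exists, A2 and A5 are not d-separated.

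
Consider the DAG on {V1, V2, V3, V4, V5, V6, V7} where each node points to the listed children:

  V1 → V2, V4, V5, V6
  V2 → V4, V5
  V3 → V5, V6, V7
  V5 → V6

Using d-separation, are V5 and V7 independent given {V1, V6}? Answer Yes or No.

5 paths connect V5 and V7; each must be blocked for d-separation to hold:
Path 1: V5 ← V1 → V6 ← V3 → V7
  V1 is a fork here and V1 is conditioned on, so the path is blocked at V1.
Path 2: V5 → V6 ← V3 → V7
  V6 is a collider and V6 is conditioned on, which opens it; V3 is a fork and V3 is not conditioned on — no node blocks this path, so it is active.
Path 3: V5 ← V3 → V7
  V3 is a fork and V3 is not conditioned on — no node blocks this path, so it is active.
Path 4: V5 ← V2 ← V1 → V6 ← V3 → V7
  V1 is a fork here and V1 is conditioned on, so the path is blocked at V1.
Path 5: V5 ← V2 → V4 ← V1 → V6 ← V3 → V7
  V4 is a collider here and neither V4 nor any of its descendants is conditioned on, so the collider stays closed — the path is blocked at V4.
At least one path is unblocked, so d-separation fails.

No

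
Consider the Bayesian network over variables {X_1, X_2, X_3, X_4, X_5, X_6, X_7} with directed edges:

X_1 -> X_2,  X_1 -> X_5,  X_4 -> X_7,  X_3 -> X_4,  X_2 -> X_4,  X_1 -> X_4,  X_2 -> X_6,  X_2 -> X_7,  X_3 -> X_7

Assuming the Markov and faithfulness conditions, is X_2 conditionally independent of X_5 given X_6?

No — X_2 and X_5 are not d-separated given {X_6}.

4 paths connect X_2 and X_5; each must be blocked for d-separation to hold:
Path 1: X_2 ← X_1 → X_5
  X_1 is a fork and X_1 is not conditioned on — no node blocks this path, so it is active.
Path 2: X_2 → X_4 ← X_1 → X_5
  X_4 is a collider here and neither X_4 nor any of its descendants is conditioned on, so the collider stays closed — the path is blocked at X_4.
Path 3: X_2 → X_7 ← X_3 → X_4 ← X_1 → X_5
  X_7 is a collider here and neither X_7 nor any of its descendants is conditioned on, so the collider stays closed — the path is blocked at X_7.
Path 4: X_2 → X_7 ← X_4 ← X_1 → X_5
  X_7 is a collider here and neither X_7 nor any of its descendants is conditioned on, so the collider stays closed — the path is blocked at X_7.
Because an active path exists, X_2 and X_5 are not d-separated.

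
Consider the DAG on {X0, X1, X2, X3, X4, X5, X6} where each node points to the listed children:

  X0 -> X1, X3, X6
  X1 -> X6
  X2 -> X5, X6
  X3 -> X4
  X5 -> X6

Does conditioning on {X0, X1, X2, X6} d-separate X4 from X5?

We examine all 4 paths between X4 and X5:
Path 1: X4 ← X3 ← X0 → X6 ← X5
  X0 is a fork here and X0 is conditioned on, so the path is blocked at X0.
Path 2: X4 ← X3 ← X0 → X6 ← X2 → X5
  X0 is a fork here and X0 is conditioned on, so the path is blocked at X0.
Path 3: X4 ← X3 ← X0 → X1 → X6 ← X5
  X0 is a fork here and X0 is conditioned on, so the path is blocked at X0.
Path 4: X4 ← X3 ← X0 → X1 → X6 ← X2 → X5
  X0 is a fork here and X0 is conditioned on, so the path is blocked at X0.
Every path is blocked, so X4 and X5 are d-separated given {X0, X1, X2, X6}.

Yes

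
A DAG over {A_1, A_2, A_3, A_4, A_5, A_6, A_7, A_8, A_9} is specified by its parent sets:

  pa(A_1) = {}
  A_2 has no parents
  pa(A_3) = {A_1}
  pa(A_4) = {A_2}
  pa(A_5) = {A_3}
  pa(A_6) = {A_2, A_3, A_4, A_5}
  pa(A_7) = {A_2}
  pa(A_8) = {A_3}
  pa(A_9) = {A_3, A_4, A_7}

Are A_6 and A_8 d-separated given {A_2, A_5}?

No

There are 6 undirected paths between A_6 and A_8; checking each against the conditioning set {A_2, A_5}:
Path 1: A_6 ← A_4 → A_9 ← A_3 → A_8
  A_9 is a collider here and neither A_9 nor any of its descendants is conditioned on, so the collider stays closed — the path is blocked at A_9.
Path 2: A_6 ← A_4 ← A_2 → A_7 → A_9 ← A_3 → A_8
  A_2 is a fork here and A_2 is conditioned on, so the path is blocked at A_2.
Path 3: A_6 ← A_5 ← A_3 → A_8
  A_5 is a chain here and A_5 is conditioned on, so the path is blocked at A_5.
Path 4: A_6 ← A_2 → A_7 → A_9 ← A_3 → A_8
  A_2 is a fork here and A_2 is conditioned on, so the path is blocked at A_2.
Path 5: A_6 ← A_2 → A_4 → A_9 ← A_3 → A_8
  A_2 is a fork here and A_2 is conditioned on, so the path is blocked at A_2.
Path 6: A_6 ← A_3 → A_8
  A_3 is a fork and A_3 is not conditioned on — no node blocks this path, so it is active.
Because an active path exists, A_6 and A_8 are not d-separated.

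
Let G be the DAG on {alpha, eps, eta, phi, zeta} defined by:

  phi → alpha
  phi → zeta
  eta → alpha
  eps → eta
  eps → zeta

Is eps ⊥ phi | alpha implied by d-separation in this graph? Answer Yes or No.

We examine all 2 paths between eps and phi:
Path 1: eps → zeta ← phi
  zeta is a collider here and neither zeta nor any of its descendants is conditioned on, so the collider stays closed — the path is blocked at zeta.
Path 2: eps → eta → alpha ← phi
  eta is a chain and eta is not conditioned on; alpha is a collider and alpha is conditioned on, which opens it — no node blocks this path, so it is active.
At least one path is unblocked, so d-separation fails.

No — eps and phi are not d-separated given {alpha}.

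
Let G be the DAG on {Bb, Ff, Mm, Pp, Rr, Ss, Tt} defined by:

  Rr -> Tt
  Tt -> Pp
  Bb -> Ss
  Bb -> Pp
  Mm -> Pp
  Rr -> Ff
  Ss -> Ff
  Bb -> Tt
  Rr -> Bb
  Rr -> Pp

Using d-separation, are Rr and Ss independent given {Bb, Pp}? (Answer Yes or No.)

Enumerating the 6 paths from Rr to Ss and testing each for blocking by {Bb, Pp}:
  1. Rr → Pp ← Bb → Ss — Pp:collider[open]; Bb:fork[blocks] ⇒ blocked
  2. Rr → Pp ← Tt ← Bb → Ss — Pp:collider[open]; Tt:chain[open]; Bb:fork[blocks] ⇒ blocked
  3. Rr → Bb → Ss — Bb:chain[blocks] ⇒ blocked
  4. Rr → Ff ← Ss — Ff:collider[blocks] ⇒ blocked
  5. Rr → Tt → Pp ← Bb → Ss — Tt:chain[open]; Pp:collider[open]; Bb:fork[blocks] ⇒ blocked
  6. Rr → Tt ← Bb → Ss — Tt:collider[open]; Bb:fork[blocks] ⇒ blocked
Since every path is blocked, d-separation holds.

Yes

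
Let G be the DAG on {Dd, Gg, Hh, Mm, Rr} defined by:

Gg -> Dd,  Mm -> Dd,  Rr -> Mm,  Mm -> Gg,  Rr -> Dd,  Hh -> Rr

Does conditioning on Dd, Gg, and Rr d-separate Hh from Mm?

Yes

3 paths connect Hh and Mm; each must be blocked for d-separation to hold:
  1. Hh → Rr → Mm — Rr:chain[blocks] ⇒ blocked
  2. Hh → Rr → Dd ← Gg ← Mm — Rr:chain[blocks]; Dd:collider[open]; Gg:chain[blocks] ⇒ blocked
  3. Hh → Rr → Dd ← Mm — Rr:chain[blocks]; Dd:collider[open] ⇒ blocked
Since every path is blocked, d-separation holds.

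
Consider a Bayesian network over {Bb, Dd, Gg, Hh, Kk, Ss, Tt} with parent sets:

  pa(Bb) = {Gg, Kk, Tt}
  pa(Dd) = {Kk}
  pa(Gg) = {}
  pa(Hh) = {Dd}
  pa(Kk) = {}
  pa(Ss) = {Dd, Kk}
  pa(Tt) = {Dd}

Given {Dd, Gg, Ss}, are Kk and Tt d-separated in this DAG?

Yes

We examine all 3 paths between Kk and Tt:
  1. Kk → Dd → Tt — Dd:chain[blocks] ⇒ blocked
  2. Kk → Bb ← Tt — Bb:collider[blocks] ⇒ blocked
  3. Kk → Ss ← Dd → Tt — Ss:collider[open]; Dd:fork[blocks] ⇒ blocked
Since every path is blocked, d-separation holds.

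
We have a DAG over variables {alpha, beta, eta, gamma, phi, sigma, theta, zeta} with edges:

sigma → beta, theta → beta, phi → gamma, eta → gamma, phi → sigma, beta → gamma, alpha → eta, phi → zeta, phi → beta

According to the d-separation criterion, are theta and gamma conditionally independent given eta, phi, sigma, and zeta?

No — theta and gamma are not d-separated given {eta, phi, sigma, zeta}.

There are 3 undirected paths between theta and gamma; checking each against the conditioning set {eta, phi, sigma, zeta}:
  1. theta → beta ← sigma ← phi → gamma — beta:collider[blocks]; sigma:chain[blocks]; phi:fork[blocks] ⇒ blocked
  2. theta → beta → gamma — beta:chain[open] ⇒ active
  3. theta → beta ← phi → gamma — beta:collider[blocks]; phi:fork[blocks] ⇒ blocked
Since the path theta → beta → gamma is active, theta and gamma are not d-separated given {eta, phi, sigma, zeta}.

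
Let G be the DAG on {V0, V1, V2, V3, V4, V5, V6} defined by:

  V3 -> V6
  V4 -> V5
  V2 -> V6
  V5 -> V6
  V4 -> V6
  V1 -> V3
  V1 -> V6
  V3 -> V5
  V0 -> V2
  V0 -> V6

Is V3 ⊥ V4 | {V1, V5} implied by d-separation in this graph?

6 paths connect V3 and V4; each must be blocked for d-separation to hold:
Path 1: V3 → V6 ← V4
  V6 is a collider here and neither V6 nor any of its descendants is conditioned on, so the collider stays closed — the path is blocked at V6.
Path 2: V3 → V6 ← V5 ← V4
  V6 is a collider here and neither V6 nor any of its descendants is conditioned on, so the collider stays closed — the path is blocked at V6.
Path 3: V3 ← V1 → V6 ← V4
  V1 is a fork here and V1 is conditioned on, so the path is blocked at V1.
Path 4: V3 ← V1 → V6 ← V5 ← V4
  V1 is a fork here and V1 is conditioned on, so the path is blocked at V1.
Path 5: V3 → V5 → V6 ← V4
  V5 is a chain here and V5 is conditioned on, so the path is blocked at V5.
Path 6: V3 → V5 ← V4
  V5 is a collider and V5 is conditioned on, which opens it — no node blocks this path, so it is active.
Because an active path exists, V3 and V4 are not d-separated.

No — V3 and V4 are not d-separated given {V1, V5}.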